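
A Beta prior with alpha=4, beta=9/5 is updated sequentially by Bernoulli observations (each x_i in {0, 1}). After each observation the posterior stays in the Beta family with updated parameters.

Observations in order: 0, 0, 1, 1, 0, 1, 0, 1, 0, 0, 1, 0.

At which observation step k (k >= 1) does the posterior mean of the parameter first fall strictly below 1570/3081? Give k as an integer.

obs 1: x=0 → posterior Beta(4, 14/5)
obs 2: x=0 → posterior Beta(4, 19/5)
obs 3: x=1 → posterior Beta(5, 19/5)
obs 4: x=1 → posterior Beta(6, 19/5)
obs 5: x=0 → posterior Beta(6, 24/5)
obs 6: x=1 → posterior Beta(7, 24/5)
obs 7: x=0 → posterior Beta(7, 29/5)
obs 8: x=1 → posterior Beta(8, 29/5)
obs 9: x=0 → posterior Beta(8, 34/5)
obs 10: x=0 → posterior Beta(8, 39/5)
obs 11: x=1 → posterior Beta(9, 39/5)
obs 12: x=0 → posterior Beta(9, 44/5)

k = 10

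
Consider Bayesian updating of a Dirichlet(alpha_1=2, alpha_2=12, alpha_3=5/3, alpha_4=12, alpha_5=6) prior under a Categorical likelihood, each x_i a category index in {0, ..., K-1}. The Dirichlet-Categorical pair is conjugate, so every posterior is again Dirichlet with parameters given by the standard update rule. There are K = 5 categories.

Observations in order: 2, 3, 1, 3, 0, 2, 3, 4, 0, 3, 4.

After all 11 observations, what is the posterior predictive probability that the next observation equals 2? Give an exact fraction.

obs 1: x=2 → posterior Dirichlet(2, 12, 8/3, 12, 6)
obs 2: x=3 → posterior Dirichlet(2, 12, 8/3, 13, 6)
obs 3: x=1 → posterior Dirichlet(2, 13, 8/3, 13, 6)
obs 4: x=3 → posterior Dirichlet(2, 13, 8/3, 14, 6)
obs 5: x=0 → posterior Dirichlet(3, 13, 8/3, 14, 6)
obs 6: x=2 → posterior Dirichlet(3, 13, 11/3, 14, 6)
obs 7: x=3 → posterior Dirichlet(3, 13, 11/3, 15, 6)
obs 8: x=4 → posterior Dirichlet(3, 13, 11/3, 15, 7)
obs 9: x=0 → posterior Dirichlet(4, 13, 11/3, 15, 7)
obs 10: x=3 → posterior Dirichlet(4, 13, 11/3, 16, 7)
obs 11: x=4 → posterior Dirichlet(4, 13, 11/3, 16, 8)

11/134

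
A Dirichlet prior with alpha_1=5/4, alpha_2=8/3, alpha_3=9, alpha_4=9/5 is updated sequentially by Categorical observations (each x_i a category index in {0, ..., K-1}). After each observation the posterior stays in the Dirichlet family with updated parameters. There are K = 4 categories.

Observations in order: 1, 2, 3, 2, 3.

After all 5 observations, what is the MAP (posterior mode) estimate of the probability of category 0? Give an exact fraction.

obs 1: x=1 → posterior Dirichlet(5/4, 11/3, 9, 9/5)
obs 2: x=2 → posterior Dirichlet(5/4, 11/3, 10, 9/5)
obs 3: x=3 → posterior Dirichlet(5/4, 11/3, 10, 14/5)
obs 4: x=2 → posterior Dirichlet(5/4, 11/3, 11, 14/5)
obs 5: x=3 → posterior Dirichlet(5/4, 11/3, 11, 19/5)

15/943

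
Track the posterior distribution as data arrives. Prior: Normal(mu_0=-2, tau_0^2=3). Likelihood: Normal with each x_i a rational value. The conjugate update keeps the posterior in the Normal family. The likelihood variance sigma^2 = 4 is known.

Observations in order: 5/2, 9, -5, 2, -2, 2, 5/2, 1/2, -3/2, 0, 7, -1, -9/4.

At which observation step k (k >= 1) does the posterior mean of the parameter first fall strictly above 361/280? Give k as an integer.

k = 2

obs 1: x=5/2 → posterior Normal(-1/14, 12/7)
obs 2: x=9 → posterior Normal(53/20, 6/5)
obs 3: x=-5 → posterior Normal(23/26, 12/13)
obs 4: x=2 → posterior Normal(35/32, 3/4)
obs 5: x=-2 → posterior Normal(23/38, 12/19)
obs 6: x=2 → posterior Normal(35/44, 6/11)
obs 7: x=5/2 → posterior Normal(1, 12/25)
obs 8: x=1/2 → posterior Normal(53/56, 3/7)
obs 9: x=-3/2 → posterior Normal(22/31, 12/31)
obs 10: x=0 → posterior Normal(11/17, 6/17)
obs 11: x=7 → posterior Normal(43/37, 12/37)
obs 12: x=-1 → posterior Normal(1, 3/10)
obs 13: x=-9/4 → posterior Normal(133/172, 12/43)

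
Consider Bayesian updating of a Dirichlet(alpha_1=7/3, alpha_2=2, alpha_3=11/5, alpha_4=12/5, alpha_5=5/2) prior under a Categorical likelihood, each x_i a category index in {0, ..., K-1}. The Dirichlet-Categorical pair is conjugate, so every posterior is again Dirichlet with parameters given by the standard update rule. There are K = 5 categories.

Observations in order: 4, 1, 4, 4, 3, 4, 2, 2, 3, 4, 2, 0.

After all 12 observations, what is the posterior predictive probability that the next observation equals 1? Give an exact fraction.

obs 1: x=4 → posterior Dirichlet(7/3, 2, 11/5, 12/5, 7/2)
obs 2: x=1 → posterior Dirichlet(7/3, 3, 11/5, 12/5, 7/2)
obs 3: x=4 → posterior Dirichlet(7/3, 3, 11/5, 12/5, 9/2)
obs 4: x=4 → posterior Dirichlet(7/3, 3, 11/5, 12/5, 11/2)
obs 5: x=3 → posterior Dirichlet(7/3, 3, 11/5, 17/5, 11/2)
obs 6: x=4 → posterior Dirichlet(7/3, 3, 11/5, 17/5, 13/2)
obs 7: x=2 → posterior Dirichlet(7/3, 3, 16/5, 17/5, 13/2)
obs 8: x=2 → posterior Dirichlet(7/3, 3, 21/5, 17/5, 13/2)
obs 9: x=3 → posterior Dirichlet(7/3, 3, 21/5, 22/5, 13/2)
obs 10: x=4 → posterior Dirichlet(7/3, 3, 21/5, 22/5, 15/2)
obs 11: x=2 → posterior Dirichlet(7/3, 3, 26/5, 22/5, 15/2)
obs 12: x=0 → posterior Dirichlet(10/3, 3, 26/5, 22/5, 15/2)

90/703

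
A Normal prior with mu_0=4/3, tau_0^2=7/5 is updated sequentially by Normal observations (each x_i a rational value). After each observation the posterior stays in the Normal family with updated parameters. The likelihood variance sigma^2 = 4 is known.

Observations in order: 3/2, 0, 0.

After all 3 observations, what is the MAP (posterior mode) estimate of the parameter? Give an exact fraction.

223/246

obs 1: x=3/2 → posterior Normal(223/162, 28/27)
obs 2: x=0 → posterior Normal(223/204, 14/17)
obs 3: x=0 → posterior Normal(223/246, 28/41)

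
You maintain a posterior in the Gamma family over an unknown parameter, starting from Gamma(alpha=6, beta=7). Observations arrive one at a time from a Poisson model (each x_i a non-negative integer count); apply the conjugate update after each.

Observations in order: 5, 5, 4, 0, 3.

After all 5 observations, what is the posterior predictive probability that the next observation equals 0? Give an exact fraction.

6624737266949237011120128/41753905413413116367045797

obs 1: x=5 → posterior Gamma(11, 8)
obs 2: x=5 → posterior Gamma(16, 9)
obs 3: x=4 → posterior Gamma(20, 10)
obs 4: x=0 → posterior Gamma(20, 11)
obs 5: x=3 → posterior Gamma(23, 12)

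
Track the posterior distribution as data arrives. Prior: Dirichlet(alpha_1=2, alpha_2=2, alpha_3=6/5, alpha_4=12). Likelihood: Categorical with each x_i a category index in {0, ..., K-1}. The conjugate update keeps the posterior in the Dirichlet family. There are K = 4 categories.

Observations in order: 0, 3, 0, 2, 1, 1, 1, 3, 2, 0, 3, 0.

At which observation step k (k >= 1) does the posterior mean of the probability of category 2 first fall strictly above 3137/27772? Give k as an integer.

obs 1: x=0 → posterior Dirichlet(3, 2, 6/5, 12)
obs 2: x=3 → posterior Dirichlet(3, 2, 6/5, 13)
obs 3: x=0 → posterior Dirichlet(4, 2, 6/5, 13)
obs 4: x=2 → posterior Dirichlet(4, 2, 11/5, 13)
obs 5: x=1 → posterior Dirichlet(4, 3, 11/5, 13)
obs 6: x=1 → posterior Dirichlet(4, 4, 11/5, 13)
obs 7: x=1 → posterior Dirichlet(4, 5, 11/5, 13)
obs 8: x=3 → posterior Dirichlet(4, 5, 11/5, 14)
obs 9: x=2 → posterior Dirichlet(4, 5, 16/5, 14)
obs 10: x=0 → posterior Dirichlet(5, 5, 16/5, 14)
obs 11: x=3 → posterior Dirichlet(5, 5, 16/5, 15)
obs 12: x=0 → posterior Dirichlet(6, 5, 16/5, 15)

k = 9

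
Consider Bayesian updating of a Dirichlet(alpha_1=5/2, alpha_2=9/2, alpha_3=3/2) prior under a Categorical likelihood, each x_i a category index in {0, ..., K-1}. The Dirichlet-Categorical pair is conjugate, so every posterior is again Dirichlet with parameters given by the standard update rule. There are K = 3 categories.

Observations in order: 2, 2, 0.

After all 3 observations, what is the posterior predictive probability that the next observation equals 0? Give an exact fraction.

7/23

obs 1: x=2 → posterior Dirichlet(5/2, 9/2, 5/2)
obs 2: x=2 → posterior Dirichlet(5/2, 9/2, 7/2)
obs 3: x=0 → posterior Dirichlet(7/2, 9/2, 7/2)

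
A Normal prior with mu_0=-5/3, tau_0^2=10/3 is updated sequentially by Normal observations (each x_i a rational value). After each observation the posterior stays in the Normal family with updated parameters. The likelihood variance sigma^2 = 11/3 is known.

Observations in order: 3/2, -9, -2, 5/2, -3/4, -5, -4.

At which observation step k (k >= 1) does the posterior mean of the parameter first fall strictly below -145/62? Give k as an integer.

k = 2

obs 1: x=3/2 → posterior Normal(-10/63, 110/63)
obs 2: x=-9 → posterior Normal(-280/93, 110/93)
obs 3: x=-2 → posterior Normal(-340/123, 110/123)
obs 4: x=5/2 → posterior Normal(-265/153, 110/153)
obs 5: x=-3/4 → posterior Normal(-575/366, 110/183)
obs 6: x=-5 → posterior Normal(-875/426, 110/213)
obs 7: x=-4 → posterior Normal(-1115/486, 110/243)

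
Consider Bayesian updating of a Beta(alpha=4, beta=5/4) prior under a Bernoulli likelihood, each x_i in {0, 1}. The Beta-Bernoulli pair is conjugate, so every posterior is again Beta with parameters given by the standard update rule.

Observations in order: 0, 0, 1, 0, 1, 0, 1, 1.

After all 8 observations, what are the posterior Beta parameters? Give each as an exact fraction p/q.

obs 1: x=0 → posterior Beta(4, 9/4)
obs 2: x=0 → posterior Beta(4, 13/4)
obs 3: x=1 → posterior Beta(5, 13/4)
obs 4: x=0 → posterior Beta(5, 17/4)
obs 5: x=1 → posterior Beta(6, 17/4)
obs 6: x=0 → posterior Beta(6, 21/4)
obs 7: x=1 → posterior Beta(7, 21/4)
obs 8: x=1 → posterior Beta(8, 21/4)

alpha=8, beta=21/4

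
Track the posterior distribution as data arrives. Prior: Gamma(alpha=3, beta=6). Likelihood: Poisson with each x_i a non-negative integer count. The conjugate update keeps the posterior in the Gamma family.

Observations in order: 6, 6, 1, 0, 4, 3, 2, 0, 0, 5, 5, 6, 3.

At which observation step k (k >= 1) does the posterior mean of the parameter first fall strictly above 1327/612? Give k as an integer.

k = 12

obs 1: x=6 → posterior Gamma(9, 7)
obs 2: x=6 → posterior Gamma(15, 8)
obs 3: x=1 → posterior Gamma(16, 9)
obs 4: x=0 → posterior Gamma(16, 10)
obs 5: x=4 → posterior Gamma(20, 11)
obs 6: x=3 → posterior Gamma(23, 12)
obs 7: x=2 → posterior Gamma(25, 13)
obs 8: x=0 → posterior Gamma(25, 14)
obs 9: x=0 → posterior Gamma(25, 15)
obs 10: x=5 → posterior Gamma(30, 16)
obs 11: x=5 → posterior Gamma(35, 17)
obs 12: x=6 → posterior Gamma(41, 18)
obs 13: x=3 → posterior Gamma(44, 19)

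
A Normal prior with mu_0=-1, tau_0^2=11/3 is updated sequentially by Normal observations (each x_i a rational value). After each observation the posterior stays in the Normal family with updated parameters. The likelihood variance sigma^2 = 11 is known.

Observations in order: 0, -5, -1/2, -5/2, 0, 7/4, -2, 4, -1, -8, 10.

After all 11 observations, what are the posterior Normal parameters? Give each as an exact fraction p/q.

obs 1: x=0 → posterior Normal(-3/4, 11/4)
obs 2: x=-5 → posterior Normal(-8/5, 11/5)
obs 3: x=-1/2 → posterior Normal(-17/12, 11/6)
obs 4: x=-5/2 → posterior Normal(-11/7, 11/7)
obs 5: x=0 → posterior Normal(-11/8, 11/8)
obs 6: x=7/4 → posterior Normal(-37/36, 11/9)
obs 7: x=-2 → posterior Normal(-9/8, 11/10)
obs 8: x=4 → posterior Normal(-29/44, 1)
obs 9: x=-1 → posterior Normal(-11/16, 11/12)
obs 10: x=-8 → posterior Normal(-5/4, 11/13)
obs 11: x=10 → posterior Normal(-25/56, 11/14)

mu_0=-25/56, tau_0^2=11/14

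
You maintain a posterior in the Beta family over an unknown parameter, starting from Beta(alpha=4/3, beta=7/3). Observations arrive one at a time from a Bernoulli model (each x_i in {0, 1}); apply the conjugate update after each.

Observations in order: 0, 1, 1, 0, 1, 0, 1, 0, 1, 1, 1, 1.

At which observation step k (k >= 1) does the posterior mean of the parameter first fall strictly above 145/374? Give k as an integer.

obs 1: x=0 → posterior Beta(4/3, 10/3)
obs 2: x=1 → posterior Beta(7/3, 10/3)
obs 3: x=1 → posterior Beta(10/3, 10/3)
obs 4: x=0 → posterior Beta(10/3, 13/3)
obs 5: x=1 → posterior Beta(13/3, 13/3)
obs 6: x=0 → posterior Beta(13/3, 16/3)
obs 7: x=1 → posterior Beta(16/3, 16/3)
obs 8: x=0 → posterior Beta(16/3, 19/3)
obs 9: x=1 → posterior Beta(19/3, 19/3)
obs 10: x=1 → posterior Beta(22/3, 19/3)
obs 11: x=1 → posterior Beta(25/3, 19/3)
obs 12: x=1 → posterior Beta(28/3, 19/3)

k = 2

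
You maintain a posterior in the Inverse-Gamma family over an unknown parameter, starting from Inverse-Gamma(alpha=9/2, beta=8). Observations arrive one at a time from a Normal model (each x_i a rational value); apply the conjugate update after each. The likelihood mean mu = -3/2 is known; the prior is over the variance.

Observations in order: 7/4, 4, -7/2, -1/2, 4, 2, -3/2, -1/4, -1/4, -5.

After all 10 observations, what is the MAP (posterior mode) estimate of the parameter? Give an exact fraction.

obs 1: x=7/4 → posterior Inverse-Gamma(5, 425/32)
obs 2: x=4 → posterior Inverse-Gamma(11/2, 909/32)
obs 3: x=-7/2 → posterior Inverse-Gamma(6, 973/32)
obs 4: x=-1/2 → posterior Inverse-Gamma(13/2, 989/32)
obs 5: x=4 → posterior Inverse-Gamma(7, 1473/32)
obs 6: x=2 → posterior Inverse-Gamma(15/2, 1669/32)
obs 7: x=-3/2 → posterior Inverse-Gamma(8, 1669/32)
obs 8: x=-1/4 → posterior Inverse-Gamma(17/2, 847/16)
obs 9: x=-1/4 → posterior Inverse-Gamma(9, 1719/32)
obs 10: x=-5 → posterior Inverse-Gamma(19/2, 1915/32)

1915/336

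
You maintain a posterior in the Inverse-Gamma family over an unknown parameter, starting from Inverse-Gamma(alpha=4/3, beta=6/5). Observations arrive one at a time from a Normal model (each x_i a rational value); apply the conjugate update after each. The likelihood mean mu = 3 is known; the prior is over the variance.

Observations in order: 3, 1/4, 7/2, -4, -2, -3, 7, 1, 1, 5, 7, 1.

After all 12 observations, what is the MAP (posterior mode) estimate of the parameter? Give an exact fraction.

obs 1: x=3 → posterior Inverse-Gamma(11/6, 6/5)
obs 2: x=1/4 → posterior Inverse-Gamma(7/3, 797/160)
obs 3: x=7/2 → posterior Inverse-Gamma(17/6, 817/160)
obs 4: x=-4 → posterior Inverse-Gamma(10/3, 4737/160)
obs 5: x=-2 → posterior Inverse-Gamma(23/6, 6737/160)
obs 6: x=-3 → posterior Inverse-Gamma(13/3, 9617/160)
obs 7: x=7 → posterior Inverse-Gamma(29/6, 10897/160)
obs 8: x=1 → posterior Inverse-Gamma(16/3, 11217/160)
obs 9: x=1 → posterior Inverse-Gamma(35/6, 11537/160)
obs 10: x=5 → posterior Inverse-Gamma(19/3, 11857/160)
obs 11: x=7 → posterior Inverse-Gamma(41/6, 13137/160)
obs 12: x=1 → posterior Inverse-Gamma(22/3, 13457/160)

40371/4000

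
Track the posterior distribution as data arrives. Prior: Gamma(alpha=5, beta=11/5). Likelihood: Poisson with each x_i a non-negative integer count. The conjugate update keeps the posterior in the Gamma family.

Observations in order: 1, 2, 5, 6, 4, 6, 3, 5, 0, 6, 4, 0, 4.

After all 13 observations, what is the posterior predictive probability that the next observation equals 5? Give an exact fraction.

obs 1: x=1 → posterior Gamma(6, 16/5)
obs 2: x=2 → posterior Gamma(8, 21/5)
obs 3: x=5 → posterior Gamma(13, 26/5)
obs 4: x=6 → posterior Gamma(19, 31/5)
obs 5: x=4 → posterior Gamma(23, 36/5)
obs 6: x=6 → posterior Gamma(29, 41/5)
obs 7: x=3 → posterior Gamma(32, 46/5)
obs 8: x=5 → posterior Gamma(37, 51/5)
obs 9: x=0 → posterior Gamma(37, 56/5)
obs 10: x=6 → posterior Gamma(43, 61/5)
obs 11: x=4 → posterior Gamma(47, 66/5)
obs 12: x=0 → posterior Gamma(47, 71/5)
obs 13: x=4 → posterior Gamma(51, 76/5)

336050121257950668391372809491684742361961913509641825563443978532713285251001930258418608911050342400000/2778416139299363012879807394073541900105316880497683964790215807591118587512684646756204117659106898285203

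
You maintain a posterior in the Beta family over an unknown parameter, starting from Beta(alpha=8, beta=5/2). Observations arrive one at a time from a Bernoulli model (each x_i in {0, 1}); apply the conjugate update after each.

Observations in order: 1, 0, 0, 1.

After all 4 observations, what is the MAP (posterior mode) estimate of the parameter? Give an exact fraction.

18/25

obs 1: x=1 → posterior Beta(9, 5/2)
obs 2: x=0 → posterior Beta(9, 7/2)
obs 3: x=0 → posterior Beta(9, 9/2)
obs 4: x=1 → posterior Beta(10, 9/2)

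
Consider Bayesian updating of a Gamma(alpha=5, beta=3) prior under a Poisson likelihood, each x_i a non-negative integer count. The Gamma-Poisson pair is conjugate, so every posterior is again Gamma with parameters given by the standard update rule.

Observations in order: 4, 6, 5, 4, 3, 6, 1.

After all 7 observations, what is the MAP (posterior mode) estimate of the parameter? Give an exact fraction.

33/10

obs 1: x=4 → posterior Gamma(9, 4)
obs 2: x=6 → posterior Gamma(15, 5)
obs 3: x=5 → posterior Gamma(20, 6)
obs 4: x=4 → posterior Gamma(24, 7)
obs 5: x=3 → posterior Gamma(27, 8)
obs 6: x=6 → posterior Gamma(33, 9)
obs 7: x=1 → posterior Gamma(34, 10)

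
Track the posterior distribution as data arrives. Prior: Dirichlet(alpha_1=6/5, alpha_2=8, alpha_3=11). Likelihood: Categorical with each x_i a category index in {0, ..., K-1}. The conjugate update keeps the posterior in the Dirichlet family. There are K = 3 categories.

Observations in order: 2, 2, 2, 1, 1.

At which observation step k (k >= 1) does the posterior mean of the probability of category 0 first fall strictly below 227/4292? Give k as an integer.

obs 1: x=2 → posterior Dirichlet(6/5, 8, 12)
obs 2: x=2 → posterior Dirichlet(6/5, 8, 13)
obs 3: x=2 → posterior Dirichlet(6/5, 8, 14)
obs 4: x=1 → posterior Dirichlet(6/5, 9, 14)
obs 5: x=1 → posterior Dirichlet(6/5, 10, 14)

k = 3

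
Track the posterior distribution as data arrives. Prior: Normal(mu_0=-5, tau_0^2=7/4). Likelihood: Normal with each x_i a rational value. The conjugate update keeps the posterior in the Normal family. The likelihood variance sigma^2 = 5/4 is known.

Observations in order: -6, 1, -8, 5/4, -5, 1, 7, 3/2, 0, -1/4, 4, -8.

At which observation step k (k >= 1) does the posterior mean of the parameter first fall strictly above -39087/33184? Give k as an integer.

k = 9

obs 1: x=-6 → posterior Normal(-67/12, 35/48)
obs 2: x=1 → posterior Normal(-60/19, 35/76)
obs 3: x=-8 → posterior Normal(-58/13, 35/104)
obs 4: x=5/4 → posterior Normal(-13/4, 35/132)
obs 5: x=-5 → posterior Normal(-569/160, 7/32)
obs 6: x=1 → posterior Normal(-541/188, 35/188)
obs 7: x=7 → posterior Normal(-115/72, 35/216)
obs 8: x=3/2 → posterior Normal(-303/244, 35/244)
obs 9: x=0 → posterior Normal(-303/272, 35/272)
obs 10: x=-1/4 → posterior Normal(-31/30, 7/60)
obs 11: x=4 → posterior Normal(-99/164, 35/328)
obs 12: x=-8 → posterior Normal(-211/178, 35/356)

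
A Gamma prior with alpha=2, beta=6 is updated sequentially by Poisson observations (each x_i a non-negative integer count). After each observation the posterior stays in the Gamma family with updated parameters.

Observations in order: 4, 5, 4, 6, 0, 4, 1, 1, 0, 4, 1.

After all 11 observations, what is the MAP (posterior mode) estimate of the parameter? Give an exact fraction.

31/17

obs 1: x=4 → posterior Gamma(6, 7)
obs 2: x=5 → posterior Gamma(11, 8)
obs 3: x=4 → posterior Gamma(15, 9)
obs 4: x=6 → posterior Gamma(21, 10)
obs 5: x=0 → posterior Gamma(21, 11)
obs 6: x=4 → posterior Gamma(25, 12)
obs 7: x=1 → posterior Gamma(26, 13)
obs 8: x=1 → posterior Gamma(27, 14)
obs 9: x=0 → posterior Gamma(27, 15)
obs 10: x=4 → posterior Gamma(31, 16)
obs 11: x=1 → posterior Gamma(32, 17)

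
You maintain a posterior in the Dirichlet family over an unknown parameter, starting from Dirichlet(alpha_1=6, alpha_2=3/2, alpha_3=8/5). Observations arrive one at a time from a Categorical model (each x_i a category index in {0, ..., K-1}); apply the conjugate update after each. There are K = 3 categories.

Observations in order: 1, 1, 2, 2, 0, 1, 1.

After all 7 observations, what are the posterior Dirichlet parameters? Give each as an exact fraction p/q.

obs 1: x=1 → posterior Dirichlet(6, 5/2, 8/5)
obs 2: x=1 → posterior Dirichlet(6, 7/2, 8/5)
obs 3: x=2 → posterior Dirichlet(6, 7/2, 13/5)
obs 4: x=2 → posterior Dirichlet(6, 7/2, 18/5)
obs 5: x=0 → posterior Dirichlet(7, 7/2, 18/5)
obs 6: x=1 → posterior Dirichlet(7, 9/2, 18/5)
obs 7: x=1 → posterior Dirichlet(7, 11/2, 18/5)

alpha_1=7, alpha_2=11/2, alpha_3=18/5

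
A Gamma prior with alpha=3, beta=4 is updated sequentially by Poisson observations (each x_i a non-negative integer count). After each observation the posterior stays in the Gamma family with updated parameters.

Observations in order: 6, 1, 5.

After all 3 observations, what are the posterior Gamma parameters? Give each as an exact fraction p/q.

obs 1: x=6 → posterior Gamma(9, 5)
obs 2: x=1 → posterior Gamma(10, 6)
obs 3: x=5 → posterior Gamma(15, 7)

alpha=15, beta=7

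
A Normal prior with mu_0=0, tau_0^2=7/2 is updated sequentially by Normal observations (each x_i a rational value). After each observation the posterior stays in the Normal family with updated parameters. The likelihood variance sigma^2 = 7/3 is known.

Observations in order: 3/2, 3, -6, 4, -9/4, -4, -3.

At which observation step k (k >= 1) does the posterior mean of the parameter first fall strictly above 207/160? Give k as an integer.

k = 2

obs 1: x=3/2 → posterior Normal(9/10, 7/5)
obs 2: x=3 → posterior Normal(27/16, 7/8)
obs 3: x=-6 → posterior Normal(-9/22, 7/11)
obs 4: x=4 → posterior Normal(15/28, 1/2)
obs 5: x=-9/4 → posterior Normal(3/68, 7/17)
obs 6: x=-4 → posterior Normal(-9/16, 7/20)
obs 7: x=-3 → posterior Normal(-81/92, 7/23)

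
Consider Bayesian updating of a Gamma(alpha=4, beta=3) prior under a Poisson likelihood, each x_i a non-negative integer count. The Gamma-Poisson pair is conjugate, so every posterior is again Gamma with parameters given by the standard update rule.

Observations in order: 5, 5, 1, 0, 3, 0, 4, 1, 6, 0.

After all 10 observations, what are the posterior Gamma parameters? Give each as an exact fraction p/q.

obs 1: x=5 → posterior Gamma(9, 4)
obs 2: x=5 → posterior Gamma(14, 5)
obs 3: x=1 → posterior Gamma(15, 6)
obs 4: x=0 → posterior Gamma(15, 7)
obs 5: x=3 → posterior Gamma(18, 8)
obs 6: x=0 → posterior Gamma(18, 9)
obs 7: x=4 → posterior Gamma(22, 10)
obs 8: x=1 → posterior Gamma(23, 11)
obs 9: x=6 → posterior Gamma(29, 12)
obs 10: x=0 → posterior Gamma(29, 13)

alpha=29, beta=13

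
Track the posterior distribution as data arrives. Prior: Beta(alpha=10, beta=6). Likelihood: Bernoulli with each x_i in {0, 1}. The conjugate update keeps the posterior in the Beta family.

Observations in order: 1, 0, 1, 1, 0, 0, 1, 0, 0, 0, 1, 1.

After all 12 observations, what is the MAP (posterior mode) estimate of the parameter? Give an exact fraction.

15/26

obs 1: x=1 → posterior Beta(11, 6)
obs 2: x=0 → posterior Beta(11, 7)
obs 3: x=1 → posterior Beta(12, 7)
obs 4: x=1 → posterior Beta(13, 7)
obs 5: x=0 → posterior Beta(13, 8)
obs 6: x=0 → posterior Beta(13, 9)
obs 7: x=1 → posterior Beta(14, 9)
obs 8: x=0 → posterior Beta(14, 10)
obs 9: x=0 → posterior Beta(14, 11)
obs 10: x=0 → posterior Beta(14, 12)
obs 11: x=1 → posterior Beta(15, 12)
obs 12: x=1 → posterior Beta(16, 12)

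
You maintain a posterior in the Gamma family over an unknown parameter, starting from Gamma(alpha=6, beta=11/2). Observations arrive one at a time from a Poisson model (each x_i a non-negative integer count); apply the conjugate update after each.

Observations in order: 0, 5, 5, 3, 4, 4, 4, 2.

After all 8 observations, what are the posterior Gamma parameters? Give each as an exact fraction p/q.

alpha=33, beta=27/2

obs 1: x=0 → posterior Gamma(6, 13/2)
obs 2: x=5 → posterior Gamma(11, 15/2)
obs 3: x=5 → posterior Gamma(16, 17/2)
obs 4: x=3 → posterior Gamma(19, 19/2)
obs 5: x=4 → posterior Gamma(23, 21/2)
obs 6: x=4 → posterior Gamma(27, 23/2)
obs 7: x=4 → posterior Gamma(31, 25/2)
obs 8: x=2 → posterior Gamma(33, 27/2)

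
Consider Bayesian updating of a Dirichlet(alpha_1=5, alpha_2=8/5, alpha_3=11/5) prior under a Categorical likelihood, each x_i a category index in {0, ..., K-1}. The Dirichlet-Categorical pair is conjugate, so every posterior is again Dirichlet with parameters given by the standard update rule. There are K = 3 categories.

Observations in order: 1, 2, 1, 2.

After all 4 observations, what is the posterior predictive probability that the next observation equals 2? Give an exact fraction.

obs 1: x=1 → posterior Dirichlet(5, 13/5, 11/5)
obs 2: x=2 → posterior Dirichlet(5, 13/5, 16/5)
obs 3: x=1 → posterior Dirichlet(5, 18/5, 16/5)
obs 4: x=2 → posterior Dirichlet(5, 18/5, 21/5)

21/64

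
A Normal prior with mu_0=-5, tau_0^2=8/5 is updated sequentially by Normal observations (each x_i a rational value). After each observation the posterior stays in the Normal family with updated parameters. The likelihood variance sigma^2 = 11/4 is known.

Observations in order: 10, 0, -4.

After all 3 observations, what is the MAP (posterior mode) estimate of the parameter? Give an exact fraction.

obs 1: x=10 → posterior Normal(15/29, 88/87)
obs 2: x=0 → posterior Normal(45/119, 88/119)
obs 3: x=-4 → posterior Normal(-83/151, 88/151)

-83/151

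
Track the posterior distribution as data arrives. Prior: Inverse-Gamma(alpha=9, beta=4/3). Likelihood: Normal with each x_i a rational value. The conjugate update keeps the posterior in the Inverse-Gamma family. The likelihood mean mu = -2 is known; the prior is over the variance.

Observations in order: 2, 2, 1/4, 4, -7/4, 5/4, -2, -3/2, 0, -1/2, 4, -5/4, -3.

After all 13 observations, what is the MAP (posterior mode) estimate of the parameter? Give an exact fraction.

obs 1: x=2 → posterior Inverse-Gamma(19/2, 28/3)
obs 2: x=2 → posterior Inverse-Gamma(10, 52/3)
obs 3: x=1/4 → posterior Inverse-Gamma(21/2, 1907/96)
obs 4: x=4 → posterior Inverse-Gamma(11, 3635/96)
obs 5: x=-7/4 → posterior Inverse-Gamma(23/2, 1819/48)
obs 6: x=5/4 → posterior Inverse-Gamma(12, 4145/96)
obs 7: x=-2 → posterior Inverse-Gamma(25/2, 4145/96)
obs 8: x=-3/2 → posterior Inverse-Gamma(13, 4157/96)
obs 9: x=0 → posterior Inverse-Gamma(27/2, 4349/96)
obs 10: x=-1/2 → posterior Inverse-Gamma(14, 4457/96)
obs 11: x=4 → posterior Inverse-Gamma(29/2, 6185/96)
obs 12: x=-5/4 → posterior Inverse-Gamma(15, 1553/24)
obs 13: x=-3 → posterior Inverse-Gamma(31/2, 1565/24)

1565/396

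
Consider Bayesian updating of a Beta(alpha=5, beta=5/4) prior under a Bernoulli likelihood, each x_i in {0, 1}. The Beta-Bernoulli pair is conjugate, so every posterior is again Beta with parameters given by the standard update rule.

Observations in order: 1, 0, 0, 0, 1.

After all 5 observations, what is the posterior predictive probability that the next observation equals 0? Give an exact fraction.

17/45

obs 1: x=1 → posterior Beta(6, 5/4)
obs 2: x=0 → posterior Beta(6, 9/4)
obs 3: x=0 → posterior Beta(6, 13/4)
obs 4: x=0 → posterior Beta(6, 17/4)
obs 5: x=1 → posterior Beta(7, 17/4)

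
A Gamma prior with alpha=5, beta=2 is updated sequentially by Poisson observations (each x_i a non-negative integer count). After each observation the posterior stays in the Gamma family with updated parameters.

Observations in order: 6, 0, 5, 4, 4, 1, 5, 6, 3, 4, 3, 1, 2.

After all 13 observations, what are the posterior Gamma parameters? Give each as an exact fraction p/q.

obs 1: x=6 → posterior Gamma(11, 3)
obs 2: x=0 → posterior Gamma(11, 4)
obs 3: x=5 → posterior Gamma(16, 5)
obs 4: x=4 → posterior Gamma(20, 6)
obs 5: x=4 → posterior Gamma(24, 7)
obs 6: x=1 → posterior Gamma(25, 8)
obs 7: x=5 → posterior Gamma(30, 9)
obs 8: x=6 → posterior Gamma(36, 10)
obs 9: x=3 → posterior Gamma(39, 11)
obs 10: x=4 → posterior Gamma(43, 12)
obs 11: x=3 → posterior Gamma(46, 13)
obs 12: x=1 → posterior Gamma(47, 14)
obs 13: x=2 → posterior Gamma(49, 15)

alpha=49, beta=15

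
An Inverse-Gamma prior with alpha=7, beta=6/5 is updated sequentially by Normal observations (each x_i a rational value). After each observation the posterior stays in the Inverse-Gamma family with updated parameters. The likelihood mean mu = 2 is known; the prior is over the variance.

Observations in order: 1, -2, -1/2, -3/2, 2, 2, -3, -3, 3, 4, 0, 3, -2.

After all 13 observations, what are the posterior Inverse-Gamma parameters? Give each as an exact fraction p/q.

alpha=27/2, beta=1139/20

obs 1: x=1 → posterior Inverse-Gamma(15/2, 17/10)
obs 2: x=-2 → posterior Inverse-Gamma(8, 97/10)
obs 3: x=-1/2 → posterior Inverse-Gamma(17/2, 513/40)
obs 4: x=-3/2 → posterior Inverse-Gamma(9, 379/20)
obs 5: x=2 → posterior Inverse-Gamma(19/2, 379/20)
obs 6: x=2 → posterior Inverse-Gamma(10, 379/20)
obs 7: x=-3 → posterior Inverse-Gamma(21/2, 629/20)
obs 8: x=-3 → posterior Inverse-Gamma(11, 879/20)
obs 9: x=3 → posterior Inverse-Gamma(23/2, 889/20)
obs 10: x=4 → posterior Inverse-Gamma(12, 929/20)
obs 11: x=0 → posterior Inverse-Gamma(25/2, 969/20)
obs 12: x=3 → posterior Inverse-Gamma(13, 979/20)
obs 13: x=-2 → posterior Inverse-Gamma(27/2, 1139/20)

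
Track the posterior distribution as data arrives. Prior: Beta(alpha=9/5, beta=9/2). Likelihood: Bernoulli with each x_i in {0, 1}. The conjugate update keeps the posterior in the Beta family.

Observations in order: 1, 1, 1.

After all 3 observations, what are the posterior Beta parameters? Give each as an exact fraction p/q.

obs 1: x=1 → posterior Beta(14/5, 9/2)
obs 2: x=1 → posterior Beta(19/5, 9/2)
obs 3: x=1 → posterior Beta(24/5, 9/2)

alpha=24/5, beta=9/2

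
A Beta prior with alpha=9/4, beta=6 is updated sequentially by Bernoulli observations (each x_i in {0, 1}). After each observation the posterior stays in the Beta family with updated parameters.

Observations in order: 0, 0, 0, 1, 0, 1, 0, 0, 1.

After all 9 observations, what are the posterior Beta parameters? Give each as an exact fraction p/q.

obs 1: x=0 → posterior Beta(9/4, 7)
obs 2: x=0 → posterior Beta(9/4, 8)
obs 3: x=0 → posterior Beta(9/4, 9)
obs 4: x=1 → posterior Beta(13/4, 9)
obs 5: x=0 → posterior Beta(13/4, 10)
obs 6: x=1 → posterior Beta(17/4, 10)
obs 7: x=0 → posterior Beta(17/4, 11)
obs 8: x=0 → posterior Beta(17/4, 12)
obs 9: x=1 → posterior Beta(21/4, 12)

alpha=21/4, beta=12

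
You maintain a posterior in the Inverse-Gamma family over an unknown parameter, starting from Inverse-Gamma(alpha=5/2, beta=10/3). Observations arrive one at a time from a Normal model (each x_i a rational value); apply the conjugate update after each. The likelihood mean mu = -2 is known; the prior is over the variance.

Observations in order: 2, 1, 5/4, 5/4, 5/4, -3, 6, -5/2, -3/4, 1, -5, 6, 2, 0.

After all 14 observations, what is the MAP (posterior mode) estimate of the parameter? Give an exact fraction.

obs 1: x=2 → posterior Inverse-Gamma(3, 34/3)
obs 2: x=1 → posterior Inverse-Gamma(7/2, 95/6)
obs 3: x=5/4 → posterior Inverse-Gamma(4, 2027/96)
obs 4: x=5/4 → posterior Inverse-Gamma(9/2, 1267/48)
obs 5: x=5/4 → posterior Inverse-Gamma(5, 3041/96)
obs 6: x=-3 → posterior Inverse-Gamma(11/2, 3089/96)
obs 7: x=6 → posterior Inverse-Gamma(6, 6161/96)
obs 8: x=-5/2 → posterior Inverse-Gamma(13/2, 6173/96)
obs 9: x=-3/4 → posterior Inverse-Gamma(7, 781/12)
obs 10: x=1 → posterior Inverse-Gamma(15/2, 835/12)
obs 11: x=-5 → posterior Inverse-Gamma(8, 889/12)
obs 12: x=6 → posterior Inverse-Gamma(17/2, 1273/12)
obs 13: x=2 → posterior Inverse-Gamma(9, 1369/12)
obs 14: x=0 → posterior Inverse-Gamma(19/2, 1393/12)

199/18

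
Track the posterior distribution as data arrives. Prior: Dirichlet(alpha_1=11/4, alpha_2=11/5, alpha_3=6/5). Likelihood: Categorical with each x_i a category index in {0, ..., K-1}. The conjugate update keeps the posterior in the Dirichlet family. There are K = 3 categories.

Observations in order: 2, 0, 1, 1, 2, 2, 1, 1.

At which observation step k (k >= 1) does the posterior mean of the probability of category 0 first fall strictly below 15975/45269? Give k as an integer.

k = 5

obs 1: x=2 → posterior Dirichlet(11/4, 11/5, 11/5)
obs 2: x=0 → posterior Dirichlet(15/4, 11/5, 11/5)
obs 3: x=1 → posterior Dirichlet(15/4, 16/5, 11/5)
obs 4: x=1 → posterior Dirichlet(15/4, 21/5, 11/5)
obs 5: x=2 → posterior Dirichlet(15/4, 21/5, 16/5)
obs 6: x=2 → posterior Dirichlet(15/4, 21/5, 21/5)
obs 7: x=1 → posterior Dirichlet(15/4, 26/5, 21/5)
obs 8: x=1 → posterior Dirichlet(15/4, 31/5, 21/5)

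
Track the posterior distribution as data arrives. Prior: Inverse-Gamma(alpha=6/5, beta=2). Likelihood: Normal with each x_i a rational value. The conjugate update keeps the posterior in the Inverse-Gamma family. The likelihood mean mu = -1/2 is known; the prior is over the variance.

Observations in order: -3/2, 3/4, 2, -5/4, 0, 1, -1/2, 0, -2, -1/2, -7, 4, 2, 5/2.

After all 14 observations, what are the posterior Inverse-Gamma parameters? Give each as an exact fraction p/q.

obs 1: x=-3/2 → posterior Inverse-Gamma(17/10, 5/2)
obs 2: x=3/4 → posterior Inverse-Gamma(11/5, 105/32)
obs 3: x=2 → posterior Inverse-Gamma(27/10, 205/32)
obs 4: x=-5/4 → posterior Inverse-Gamma(16/5, 107/16)
obs 5: x=0 → posterior Inverse-Gamma(37/10, 109/16)
obs 6: x=1 → posterior Inverse-Gamma(21/5, 127/16)
obs 7: x=-1/2 → posterior Inverse-Gamma(47/10, 127/16)
obs 8: x=0 → posterior Inverse-Gamma(26/5, 129/16)
obs 9: x=-2 → posterior Inverse-Gamma(57/10, 147/16)
obs 10: x=-1/2 → posterior Inverse-Gamma(31/5, 147/16)
obs 11: x=-7 → posterior Inverse-Gamma(67/10, 485/16)
obs 12: x=4 → posterior Inverse-Gamma(36/5, 647/16)
obs 13: x=2 → posterior Inverse-Gamma(77/10, 697/16)
obs 14: x=5/2 → posterior Inverse-Gamma(41/5, 769/16)

alpha=41/5, beta=769/16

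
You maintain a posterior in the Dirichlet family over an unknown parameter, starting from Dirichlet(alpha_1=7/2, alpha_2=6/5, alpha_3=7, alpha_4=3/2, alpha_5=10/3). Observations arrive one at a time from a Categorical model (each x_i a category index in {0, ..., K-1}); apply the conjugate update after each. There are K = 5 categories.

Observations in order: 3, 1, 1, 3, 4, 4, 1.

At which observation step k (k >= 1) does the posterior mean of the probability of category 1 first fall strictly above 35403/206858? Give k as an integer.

obs 1: x=3 → posterior Dirichlet(7/2, 6/5, 7, 5/2, 10/3)
obs 2: x=1 → posterior Dirichlet(7/2, 11/5, 7, 5/2, 10/3)
obs 3: x=1 → posterior Dirichlet(7/2, 16/5, 7, 5/2, 10/3)
obs 4: x=3 → posterior Dirichlet(7/2, 16/5, 7, 7/2, 10/3)
obs 5: x=4 → posterior Dirichlet(7/2, 16/5, 7, 7/2, 13/3)
obs 6: x=4 → posterior Dirichlet(7/2, 16/5, 7, 7/2, 16/3)
obs 7: x=1 → posterior Dirichlet(7/2, 21/5, 7, 7/2, 16/3)

k = 7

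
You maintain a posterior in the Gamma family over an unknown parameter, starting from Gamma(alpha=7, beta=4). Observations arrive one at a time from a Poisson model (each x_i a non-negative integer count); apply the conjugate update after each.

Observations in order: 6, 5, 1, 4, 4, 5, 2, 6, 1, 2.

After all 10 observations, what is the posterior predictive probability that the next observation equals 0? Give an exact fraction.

19209034394458959784875046614281821904593007673344/373184965831725409801720161340199410915374755859375

obs 1: x=6 → posterior Gamma(13, 5)
obs 2: x=5 → posterior Gamma(18, 6)
obs 3: x=1 → posterior Gamma(19, 7)
obs 4: x=4 → posterior Gamma(23, 8)
obs 5: x=4 → posterior Gamma(27, 9)
obs 6: x=5 → posterior Gamma(32, 10)
obs 7: x=2 → posterior Gamma(34, 11)
obs 8: x=6 → posterior Gamma(40, 12)
obs 9: x=1 → posterior Gamma(41, 13)
obs 10: x=2 → posterior Gamma(43, 14)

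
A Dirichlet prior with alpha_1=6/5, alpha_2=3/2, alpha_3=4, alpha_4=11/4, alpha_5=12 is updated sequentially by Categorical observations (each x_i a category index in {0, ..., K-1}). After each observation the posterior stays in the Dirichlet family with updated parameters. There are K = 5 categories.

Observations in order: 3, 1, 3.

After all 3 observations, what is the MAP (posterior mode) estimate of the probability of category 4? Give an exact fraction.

220/389

obs 1: x=3 → posterior Dirichlet(6/5, 3/2, 4, 15/4, 12)
obs 2: x=1 → posterior Dirichlet(6/5, 5/2, 4, 15/4, 12)
obs 3: x=3 → posterior Dirichlet(6/5, 5/2, 4, 19/4, 12)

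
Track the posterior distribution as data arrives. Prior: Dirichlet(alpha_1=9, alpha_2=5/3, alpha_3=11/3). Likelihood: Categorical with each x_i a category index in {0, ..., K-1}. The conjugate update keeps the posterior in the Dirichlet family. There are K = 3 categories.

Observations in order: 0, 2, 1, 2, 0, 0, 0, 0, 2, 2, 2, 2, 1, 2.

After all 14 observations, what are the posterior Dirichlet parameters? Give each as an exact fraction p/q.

obs 1: x=0 → posterior Dirichlet(10, 5/3, 11/3)
obs 2: x=2 → posterior Dirichlet(10, 5/3, 14/3)
obs 3: x=1 → posterior Dirichlet(10, 8/3, 14/3)
obs 4: x=2 → posterior Dirichlet(10, 8/3, 17/3)
obs 5: x=0 → posterior Dirichlet(11, 8/3, 17/3)
obs 6: x=0 → posterior Dirichlet(12, 8/3, 17/3)
obs 7: x=0 → posterior Dirichlet(13, 8/3, 17/3)
obs 8: x=0 → posterior Dirichlet(14, 8/3, 17/3)
obs 9: x=2 → posterior Dirichlet(14, 8/3, 20/3)
obs 10: x=2 → posterior Dirichlet(14, 8/3, 23/3)
obs 11: x=2 → posterior Dirichlet(14, 8/3, 26/3)
obs 12: x=2 → posterior Dirichlet(14, 8/3, 29/3)
obs 13: x=1 → posterior Dirichlet(14, 11/3, 29/3)
obs 14: x=2 → posterior Dirichlet(14, 11/3, 32/3)

alpha_1=14, alpha_2=11/3, alpha_3=32/3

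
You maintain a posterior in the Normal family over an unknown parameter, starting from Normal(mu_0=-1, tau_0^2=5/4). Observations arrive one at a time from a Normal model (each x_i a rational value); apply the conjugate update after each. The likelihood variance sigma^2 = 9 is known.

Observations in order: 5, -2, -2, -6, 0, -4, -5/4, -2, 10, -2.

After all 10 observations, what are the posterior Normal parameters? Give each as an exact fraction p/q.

mu_0=-229/344, tau_0^2=45/86

obs 1: x=5 → posterior Normal(-11/41, 45/41)
obs 2: x=-2 → posterior Normal(-21/46, 45/46)
obs 3: x=-2 → posterior Normal(-31/51, 15/17)
obs 4: x=-6 → posterior Normal(-61/56, 45/56)
obs 5: x=0 → posterior Normal(-1, 45/61)
obs 6: x=-4 → posterior Normal(-27/22, 15/22)
obs 7: x=-5/4 → posterior Normal(-349/284, 45/71)
obs 8: x=-2 → posterior Normal(-389/304, 45/76)
obs 9: x=10 → posterior Normal(-7/12, 5/9)
obs 10: x=-2 → posterior Normal(-229/344, 45/86)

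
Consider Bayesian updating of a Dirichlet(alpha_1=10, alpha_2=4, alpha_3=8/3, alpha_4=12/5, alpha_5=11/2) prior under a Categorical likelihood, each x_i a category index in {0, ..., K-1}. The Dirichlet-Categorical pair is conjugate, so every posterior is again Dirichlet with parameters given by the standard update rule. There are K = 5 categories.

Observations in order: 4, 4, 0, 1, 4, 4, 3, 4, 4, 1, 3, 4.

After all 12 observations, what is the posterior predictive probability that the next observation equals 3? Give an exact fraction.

132/1097

obs 1: x=4 → posterior Dirichlet(10, 4, 8/3, 12/5, 13/2)
obs 2: x=4 → posterior Dirichlet(10, 4, 8/3, 12/5, 15/2)
obs 3: x=0 → posterior Dirichlet(11, 4, 8/3, 12/5, 15/2)
obs 4: x=1 → posterior Dirichlet(11, 5, 8/3, 12/5, 15/2)
obs 5: x=4 → posterior Dirichlet(11, 5, 8/3, 12/5, 17/2)
obs 6: x=4 → posterior Dirichlet(11, 5, 8/3, 12/5, 19/2)
obs 7: x=3 → posterior Dirichlet(11, 5, 8/3, 17/5, 19/2)
obs 8: x=4 → posterior Dirichlet(11, 5, 8/3, 17/5, 21/2)
obs 9: x=4 → posterior Dirichlet(11, 5, 8/3, 17/5, 23/2)
obs 10: x=1 → posterior Dirichlet(11, 6, 8/3, 17/5, 23/2)
obs 11: x=3 → posterior Dirichlet(11, 6, 8/3, 22/5, 23/2)
obs 12: x=4 → posterior Dirichlet(11, 6, 8/3, 22/5, 25/2)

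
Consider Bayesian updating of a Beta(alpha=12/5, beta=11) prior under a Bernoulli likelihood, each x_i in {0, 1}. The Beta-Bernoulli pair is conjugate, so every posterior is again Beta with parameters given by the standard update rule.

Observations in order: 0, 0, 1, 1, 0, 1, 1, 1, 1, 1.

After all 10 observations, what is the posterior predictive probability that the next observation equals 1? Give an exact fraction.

47/117

obs 1: x=0 → posterior Beta(12/5, 12)
obs 2: x=0 → posterior Beta(12/5, 13)
obs 3: x=1 → posterior Beta(17/5, 13)
obs 4: x=1 → posterior Beta(22/5, 13)
obs 5: x=0 → posterior Beta(22/5, 14)
obs 6: x=1 → posterior Beta(27/5, 14)
obs 7: x=1 → posterior Beta(32/5, 14)
obs 8: x=1 → posterior Beta(37/5, 14)
obs 9: x=1 → posterior Beta(42/5, 14)
obs 10: x=1 → posterior Beta(47/5, 14)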